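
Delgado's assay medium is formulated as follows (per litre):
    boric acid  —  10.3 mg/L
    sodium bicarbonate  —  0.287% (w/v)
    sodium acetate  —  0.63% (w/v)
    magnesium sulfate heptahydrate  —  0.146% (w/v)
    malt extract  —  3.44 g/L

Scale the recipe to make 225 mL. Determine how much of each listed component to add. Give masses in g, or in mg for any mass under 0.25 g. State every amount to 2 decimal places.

boric acid 2.32 mg; sodium bicarbonate 0.65 g; sodium acetate 1.42 g; magnesium sulfate heptahydrate 0.33 g; malt extract 0.77 g

Working volume: 225 mL = 0.225 L.
boric acid: 10.3 mg/L × 0.225 L = 2.32 mg
sodium bicarbonate: 0.287 g per 100 mL × 225 mL ÷ 100 = 0.65 g
sodium acetate: 0.63% w/v = 6.3 g/L → 6.3 × 0.225 L = 1.42 g
magnesium sulfate heptahydrate: 0.146 g per 100 mL × 225 mL ÷ 100 = 0.33 g
malt extract: 3.44 g/L × 0.225 L = 0.77 g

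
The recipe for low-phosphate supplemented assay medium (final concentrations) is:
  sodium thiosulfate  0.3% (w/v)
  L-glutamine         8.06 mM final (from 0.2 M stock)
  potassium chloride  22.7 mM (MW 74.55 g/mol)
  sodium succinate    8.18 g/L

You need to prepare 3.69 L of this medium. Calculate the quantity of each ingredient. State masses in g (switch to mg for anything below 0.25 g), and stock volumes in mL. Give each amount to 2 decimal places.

Scale factor relative to 1 L: 3.69.
sodium thiosulfate: 0.3 g per 100 mL × 3690 mL ÷ 100 = 11.07 g
L-glutamine: dilute stock: 8.06 mM × 3690 mL ÷ 200 mM = 148.71 mL
potassium chloride: 22.7 mmol/L × 74.55 g/mol × 3.69 L ÷ 1000 = 6.24 g
sodium succinate: 8.18 g/L × 3.69 L = 30.18 g

sodium thiosulfate 11.07 g; L-glutamine 148.71 mL; potassium chloride 6.24 g; sodium succinate 30.18 g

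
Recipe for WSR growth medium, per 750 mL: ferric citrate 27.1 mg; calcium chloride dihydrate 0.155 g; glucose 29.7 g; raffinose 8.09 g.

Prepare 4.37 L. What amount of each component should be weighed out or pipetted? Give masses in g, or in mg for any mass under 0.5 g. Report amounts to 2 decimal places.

ferric citrate 157.90 mg; calcium chloride dihydrate 0.90 g; glucose 173.05 g; raffinose 47.14 g

Ratio of target to recipe volume: 4370 / 750 = 5.82667.
ferric citrate: 27.1 mg × (4370 mL / 750 mL) = 157.90 mg
calcium chloride dihydrate: 0.155 g × (4370 mL / 750 mL) = 0.90 g
glucose: 29.7 g × (4370 mL / 750 mL) = 173.05 g
raffinose: 8.09 g × (4370 mL / 750 mL) = 47.14 g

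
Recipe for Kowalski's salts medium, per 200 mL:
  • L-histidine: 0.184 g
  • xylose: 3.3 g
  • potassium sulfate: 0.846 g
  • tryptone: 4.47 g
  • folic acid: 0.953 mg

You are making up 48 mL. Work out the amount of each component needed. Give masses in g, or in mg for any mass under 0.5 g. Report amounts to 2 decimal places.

L-histidine 44.16 mg; xylose 0.79 g; potassium sulfate 203.04 mg; tryptone 1.07 g; folic acid 0.23 mg

Scale factor = 48 mL / 200 mL = 0.24.
L-histidine: 0.184 g × (48 mL / 200 mL) = 0.04416 g = 44.16 mg
xylose: 3.3 g × (48 mL / 200 mL) = 0.79 g
potassium sulfate: 0.846 g × (48 mL / 200 mL) = 0.20304 g = 203.04 mg
tryptone: 4.47 g × (48 mL / 200 mL) = 1.07 g
folic acid: 0.953 mg × (48 mL / 200 mL) = 0.23 mg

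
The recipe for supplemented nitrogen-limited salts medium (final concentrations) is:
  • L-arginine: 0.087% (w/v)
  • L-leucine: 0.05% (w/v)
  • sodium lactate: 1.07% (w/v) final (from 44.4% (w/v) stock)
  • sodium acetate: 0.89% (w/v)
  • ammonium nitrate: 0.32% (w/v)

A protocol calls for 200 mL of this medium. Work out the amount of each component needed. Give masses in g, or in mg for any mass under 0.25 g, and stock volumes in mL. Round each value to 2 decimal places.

Scale factor relative to 1 L: 0.2.
L-arginine: 0.087% w/v = 0.87 g/L → 0.87 × 0.2 L = 0.174 g = 174.00 mg
L-leucine: 0.05% w/v = 0.5 g/L → 0.5 × 0.2 L = 0.1 g = 100.00 mg
sodium lactate: dilute stock: 1.07% ÷ 44.4% × 200 mL = 4.82 mL
sodium acetate: 0.89% w/v = 8.9 g/L → 8.9 × 0.2 L = 1.78 g
ammonium nitrate: 0.32 g per 100 mL × 200 mL ÷ 100 = 0.64 g

L-arginine 174.00 mg; L-leucine 100.00 mg; sodium lactate 4.82 mL; sodium acetate 1.78 g; ammonium nitrate 0.64 g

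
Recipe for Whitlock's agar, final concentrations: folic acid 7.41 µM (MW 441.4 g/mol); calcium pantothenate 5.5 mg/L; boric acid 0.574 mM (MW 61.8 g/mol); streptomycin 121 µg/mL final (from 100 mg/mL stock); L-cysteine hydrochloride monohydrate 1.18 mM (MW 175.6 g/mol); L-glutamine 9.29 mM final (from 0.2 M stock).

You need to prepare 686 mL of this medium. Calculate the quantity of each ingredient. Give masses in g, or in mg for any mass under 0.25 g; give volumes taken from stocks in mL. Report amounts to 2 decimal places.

Target volume = 686 mL = 0.686 L.
folic acid: 7.41 µmol/L × 441.4 g/mol × 0.686 L ÷ 1000 = 2.24 mg
calcium pantothenate: 5.5 mg/L × 0.686 L = 3.77 mg
boric acid: 0.574 mmol/L × 61.8 mg/mmol × 0.686 L = 24.33 mg
streptomycin: C1V1 = C2V2 → 121 µg/mL × 686 mL ÷ 100000 µg/mL = 0.83 mL
L-cysteine hydrochloride monohydrate: 1.18 mmol/L × 175.6 mg/mmol × 0.686 L = 142.14 mg
L-glutamine: V = C2·V2/C1 = 9.29 mM × 686 mL ÷ 200 mM = 31.86 mL

folic acid 2.24 mg; calcium pantothenate 3.77 mg; boric acid 24.33 mg; streptomycin 0.83 mL; L-cysteine hydrochloride monohydrate 142.14 mg; L-glutamine 31.86 mL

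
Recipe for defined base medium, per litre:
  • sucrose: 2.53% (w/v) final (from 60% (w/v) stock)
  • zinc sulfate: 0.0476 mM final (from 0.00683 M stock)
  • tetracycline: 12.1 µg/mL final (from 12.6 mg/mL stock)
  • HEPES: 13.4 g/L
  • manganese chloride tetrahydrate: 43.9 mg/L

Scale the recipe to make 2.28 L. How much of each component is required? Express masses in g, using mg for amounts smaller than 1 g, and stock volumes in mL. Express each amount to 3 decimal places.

Scale factor relative to 1 L: 2.28.
sucrose: C1V1 = C2V2 → 2.53% ÷ 60% × 2280 mL = 96.140 mL
zinc sulfate: dilute stock: 0.0476 mM × 2280 mL ÷ 6.83 mM = 15.890 mL
tetracycline: V = C2·V2/C1 = 12.1 µg/mL × 2280 mL ÷ 12600 µg/mL = 2.190 mL
HEPES: 13.4 g/L × 2.28 L = 30.552 g
manganese chloride tetrahydrate: 43.9 mg/L × 2.28 L = 100.092 mg

sucrose 96.140 mL; zinc sulfate 15.890 mL; tetracycline 2.190 mL; HEPES 30.552 g; manganese chloride tetrahydrate 100.092 mg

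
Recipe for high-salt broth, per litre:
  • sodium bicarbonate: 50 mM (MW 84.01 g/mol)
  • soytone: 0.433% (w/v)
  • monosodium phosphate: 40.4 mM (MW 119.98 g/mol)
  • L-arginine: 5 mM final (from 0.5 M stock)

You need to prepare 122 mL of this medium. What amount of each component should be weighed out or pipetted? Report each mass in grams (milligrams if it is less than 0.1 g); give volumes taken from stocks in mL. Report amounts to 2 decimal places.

sodium bicarbonate 0.51 g; soytone 0.53 g; monosodium phosphate 0.59 g; L-arginine 1.22 mL

Target volume = 122 mL = 0.122 L.
sodium bicarbonate: 50 mmol/L × 84.01 g/mol × 0.122 L ÷ 1000 = 0.51 g
soytone: 0.433% w/v = 4.33 g/L → 4.33 × 0.122 L = 0.53 g
monosodium phosphate: 40.4 mmol/L × 119.98 g/mol × 0.122 L ÷ 1000 = 0.59 g
L-arginine: dilute stock: 5 mM × 122 mL ÷ 500 mM = 1.22 mL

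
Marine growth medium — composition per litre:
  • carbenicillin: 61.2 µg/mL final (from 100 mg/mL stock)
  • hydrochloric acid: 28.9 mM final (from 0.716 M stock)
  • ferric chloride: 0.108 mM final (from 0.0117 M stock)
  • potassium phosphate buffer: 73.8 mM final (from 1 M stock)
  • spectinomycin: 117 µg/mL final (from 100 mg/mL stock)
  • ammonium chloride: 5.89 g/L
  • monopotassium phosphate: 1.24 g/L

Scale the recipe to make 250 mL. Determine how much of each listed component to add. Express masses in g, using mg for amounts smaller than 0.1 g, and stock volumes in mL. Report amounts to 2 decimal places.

carbenicillin 0.15 mL; hydrochloric acid 10.09 mL; ferric chloride 2.31 mL; potassium phosphate buffer 18.45 mL; spectinomycin 0.29 mL; ammonium chloride 1.47 g; monopotassium phosphate 0.31 g

Working volume: 250 mL = 0.25 L.
carbenicillin: C1V1 = C2V2 → 61.2 µg/mL × 250 mL ÷ 100000 µg/mL = 0.15 mL
hydrochloric acid: dilute stock: 28.9 mM × 250 mL ÷ 716 mM = 10.09 mL
ferric chloride: C1V1 = C2V2 → 0.108 mM × 250 mL ÷ 11.7 mM = 2.31 mL
potassium phosphate buffer: V = C2·V2/C1 = 73.8 mM × 250 mL ÷ 1000 mM = 18.45 mL
spectinomycin: V = C2·V2/C1 = 117 µg/mL × 250 mL ÷ 100000 µg/mL = 0.29 mL
ammonium chloride: 5.89 g/L × 0.25 L = 1.47 g
monopotassium phosphate: 1.24 g/L × 0.25 L = 0.31 g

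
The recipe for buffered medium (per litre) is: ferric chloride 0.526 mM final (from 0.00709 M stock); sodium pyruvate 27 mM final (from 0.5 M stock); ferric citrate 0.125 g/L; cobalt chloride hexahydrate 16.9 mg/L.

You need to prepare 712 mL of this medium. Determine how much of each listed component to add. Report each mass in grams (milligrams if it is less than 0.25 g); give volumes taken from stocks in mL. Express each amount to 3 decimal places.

Scale factor relative to 1 L: 0.712.
ferric chloride: C1V1 = C2V2 → 0.526 mM × 712 mL ÷ 7.09 mM = 52.823 mL
sodium pyruvate: C1V1 = C2V2 → 27 mM × 712 mL ÷ 500 mM = 38.448 mL
ferric citrate: 0.125 g/L × 0.712 L = 0.089 g = 89.000 mg
cobalt chloride hexahydrate: 16.9 mg/L × 0.712 L = 12.033 mg

ferric chloride 52.823 mL; sodium pyruvate 38.448 mL; ferric citrate 89.000 mg; cobalt chloride hexahydrate 12.033 mg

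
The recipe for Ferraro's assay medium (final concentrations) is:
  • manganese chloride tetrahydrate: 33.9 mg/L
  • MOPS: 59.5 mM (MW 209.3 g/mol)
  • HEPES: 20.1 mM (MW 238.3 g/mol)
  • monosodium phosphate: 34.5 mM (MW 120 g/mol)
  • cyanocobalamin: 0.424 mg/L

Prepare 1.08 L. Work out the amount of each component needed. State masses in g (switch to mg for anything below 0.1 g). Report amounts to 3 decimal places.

manganese chloride tetrahydrate 36.612 mg; MOPS 13.450 g; HEPES 5.173 g; monosodium phosphate 4.471 g; cyanocobalamin 0.458 mg

Scale factor relative to 1 L: 1.08.
manganese chloride tetrahydrate: 33.9 mg/L × 1.08 L = 36.612 mg
MOPS: 59.5 mmol/L × 209.3 g/mol × 1.08 L ÷ 1000 = 13.450 g
HEPES: 20.1 mmol/L × 238.3 g/mol × 1.08 L ÷ 1000 = 5.173 g
monosodium phosphate: 34.5 mmol/L × 120 g/mol × 1.08 L ÷ 1000 = 4.471 g
cyanocobalamin: 0.424 mg/L × 1.08 L = 0.458 mg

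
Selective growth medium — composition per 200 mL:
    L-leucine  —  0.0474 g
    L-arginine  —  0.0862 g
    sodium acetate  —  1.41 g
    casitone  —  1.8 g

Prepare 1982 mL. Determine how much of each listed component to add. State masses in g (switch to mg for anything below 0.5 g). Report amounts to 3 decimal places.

L-leucine 469.734 mg; L-arginine 0.854 g; sodium acetate 13.973 g; casitone 17.838 g

Ratio of target to recipe volume: 1982 / 200 = 9.91.
L-leucine: 0.0474 g × (1982 mL / 200 mL) = 0.469734 g = 469.734 mg
L-arginine: 0.0862 g × (1982 mL / 200 mL) = 0.854 g
sodium acetate: 1.41 g × (1982 mL / 200 mL) = 13.973 g
casitone: 1.8 g × (1982 mL / 200 mL) = 17.838 g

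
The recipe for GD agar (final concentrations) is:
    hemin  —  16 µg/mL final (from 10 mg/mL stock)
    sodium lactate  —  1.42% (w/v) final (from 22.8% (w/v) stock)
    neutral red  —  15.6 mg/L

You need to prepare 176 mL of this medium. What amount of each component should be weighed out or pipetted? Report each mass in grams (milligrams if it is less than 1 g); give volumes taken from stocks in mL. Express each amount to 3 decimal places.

hemin 0.282 mL; sodium lactate 10.961 mL; neutral red 2.746 mg

Scale factor relative to 1 L: 0.176.
hemin: dilute stock: 16 µg/mL × 176 mL ÷ 10000 µg/mL = 0.282 mL
sodium lactate: V = C2·V2/C1 = 1.42% ÷ 22.8% × 176 mL = 10.961 mL
neutral red: 15.6 mg/L × 0.176 L = 2.746 mg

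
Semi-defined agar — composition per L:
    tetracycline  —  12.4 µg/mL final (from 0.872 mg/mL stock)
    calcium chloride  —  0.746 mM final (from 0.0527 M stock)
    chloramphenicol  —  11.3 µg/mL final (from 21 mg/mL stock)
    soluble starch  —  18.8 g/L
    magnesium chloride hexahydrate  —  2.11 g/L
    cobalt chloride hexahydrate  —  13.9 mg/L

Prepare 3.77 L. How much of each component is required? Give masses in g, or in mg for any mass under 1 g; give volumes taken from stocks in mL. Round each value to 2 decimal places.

Scale factor relative to 1 L: 3.77.
tetracycline: dilute stock: 12.4 µg/mL × 3770 mL ÷ 872 µg/mL = 53.61 mL
calcium chloride: V = C2·V2/C1 = 0.746 mM × 3770 mL ÷ 52.7 mM = 53.37 mL
chloramphenicol: C1V1 = C2V2 → 11.3 µg/mL × 3770 mL ÷ 21000 µg/mL = 2.03 mL
soluble starch: 18.8 g/L × 3.77 L = 70.88 g
magnesium chloride hexahydrate: 2.11 g/L × 3.77 L = 7.95 g
cobalt chloride hexahydrate: 13.9 mg/L × 3.77 L = 52.40 mg

tetracycline 53.61 mL; calcium chloride 53.37 mL; chloramphenicol 2.03 mL; soluble starch 70.88 g; magnesium chloride hexahydrate 7.95 g; cobalt chloride hexahydrate 52.40 mg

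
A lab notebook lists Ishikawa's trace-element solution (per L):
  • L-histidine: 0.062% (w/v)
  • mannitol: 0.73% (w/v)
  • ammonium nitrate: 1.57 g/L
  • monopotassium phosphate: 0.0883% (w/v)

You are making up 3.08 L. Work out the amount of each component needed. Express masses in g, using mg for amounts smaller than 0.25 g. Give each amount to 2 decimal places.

L-histidine 1.91 g; mannitol 22.48 g; ammonium nitrate 4.84 g; monopotassium phosphate 2.72 g

Working volume: 3.08 L.
L-histidine: 0.062 g per 100 mL × 3080 mL ÷ 100 = 1.91 g
mannitol: 0.73 g per 100 mL × 3080 mL ÷ 100 = 22.48 g
ammonium nitrate: 1.57 g/L × 3.08 L = 4.84 g
monopotassium phosphate: 0.0883% w/v = 0.883 g/L → 0.883 × 3.08 L = 2.72 g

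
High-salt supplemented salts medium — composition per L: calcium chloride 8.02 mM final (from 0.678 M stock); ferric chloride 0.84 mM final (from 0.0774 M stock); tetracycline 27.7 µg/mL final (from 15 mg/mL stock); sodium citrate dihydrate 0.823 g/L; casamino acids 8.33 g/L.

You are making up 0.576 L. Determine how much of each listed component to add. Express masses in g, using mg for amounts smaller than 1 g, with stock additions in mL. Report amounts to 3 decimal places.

Working volume: 0.576 L.
calcium chloride: V = C2·V2/C1 = 8.02 mM × 576 mL ÷ 678 mM = 6.813 mL
ferric chloride: dilute stock: 0.84 mM × 576 mL ÷ 77.4 mM = 6.251 mL
tetracycline: V = C2·V2/C1 = 27.7 µg/mL × 576 mL ÷ 15000 µg/mL = 1.064 mL
sodium citrate dihydrate: 0.823 g/L × 0.576 L = 0.474048 g = 474.048 mg
casamino acids: 8.33 g/L × 0.576 L = 4.798 g

calcium chloride 6.813 mL; ferric chloride 6.251 mL; tetracycline 1.064 mL; sodium citrate dihydrate 474.048 mg; casamino acids 4.798 g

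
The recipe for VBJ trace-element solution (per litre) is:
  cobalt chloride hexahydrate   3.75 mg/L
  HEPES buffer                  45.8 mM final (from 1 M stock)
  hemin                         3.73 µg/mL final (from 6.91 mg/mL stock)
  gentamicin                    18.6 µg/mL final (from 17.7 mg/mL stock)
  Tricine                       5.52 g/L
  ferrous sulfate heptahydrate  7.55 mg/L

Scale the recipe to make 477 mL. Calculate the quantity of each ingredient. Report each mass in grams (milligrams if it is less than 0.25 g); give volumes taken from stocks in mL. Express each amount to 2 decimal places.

cobalt chloride hexahydrate 1.79 mg; HEPES buffer 21.85 mL; hemin 0.26 mL; gentamicin 0.50 mL; Tricine 2.63 g; ferrous sulfate heptahydrate 3.60 mg

Target volume = 477 mL = 0.477 L.
cobalt chloride hexahydrate: 3.75 mg/L × 0.477 L = 1.79 mg
HEPES buffer: dilute stock: 45.8 mM × 477 mL ÷ 1000 mM = 21.85 mL
hemin: C1V1 = C2V2 → 3.73 µg/mL × 477 mL ÷ 6910 µg/mL = 0.26 mL
gentamicin: V = C2·V2/C1 = 18.6 µg/mL × 477 mL ÷ 17700 µg/mL = 0.50 mL
Tricine: 5.52 g/L × 0.477 L = 2.63 g
ferrous sulfate heptahydrate: 7.55 mg/L × 0.477 L = 3.60 mg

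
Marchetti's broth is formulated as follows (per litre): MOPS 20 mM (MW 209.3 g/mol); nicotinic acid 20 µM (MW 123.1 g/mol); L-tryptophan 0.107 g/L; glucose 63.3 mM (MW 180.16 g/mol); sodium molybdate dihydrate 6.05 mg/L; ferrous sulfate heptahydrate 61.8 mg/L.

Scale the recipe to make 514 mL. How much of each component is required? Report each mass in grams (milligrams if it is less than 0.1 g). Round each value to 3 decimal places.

MOPS 2.152 g; nicotinic acid 1.265 mg; L-tryptophan 54.998 mg; glucose 5.862 g; sodium molybdate dihydrate 3.110 mg; ferrous sulfate heptahydrate 31.765 mg

Working volume: 514 mL = 0.514 L.
MOPS: 20 mmol/L × 209.3 g/mol × 0.514 L ÷ 1000 = 2.152 g
nicotinic acid: 20 µmol/L × 123.1 g/mol × 0.514 L ÷ 1000 = 1.265 mg
L-tryptophan: 0.107 g/L × 0.514 L = 0.054998 g = 54.998 mg
glucose: 63.3 mmol/L × 180.16 g/mol × 0.514 L ÷ 1000 = 5.862 g
sodium molybdate dihydrate: 6.05 mg/L × 0.514 L = 3.110 mg
ferrous sulfate heptahydrate: 61.8 mg/L × 0.514 L = 31.765 mg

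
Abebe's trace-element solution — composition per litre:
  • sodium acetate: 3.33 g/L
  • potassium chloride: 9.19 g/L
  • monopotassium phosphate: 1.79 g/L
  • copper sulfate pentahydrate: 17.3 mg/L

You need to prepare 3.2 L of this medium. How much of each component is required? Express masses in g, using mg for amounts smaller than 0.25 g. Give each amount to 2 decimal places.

Scale factor relative to 1 L: 3.2.
sodium acetate: 3.33 g/L × 3.2 L = 10.66 g
potassium chloride: 9.19 g/L × 3.2 L = 29.41 g
monopotassium phosphate: 1.79 g/L × 3.2 L = 5.73 g
copper sulfate pentahydrate: 17.3 mg/L × 3.2 L = 55.36 mg

sodium acetate 10.66 g; potassium chloride 29.41 g; monopotassium phosphate 5.73 g; copper sulfate pentahydrate 55.36 mg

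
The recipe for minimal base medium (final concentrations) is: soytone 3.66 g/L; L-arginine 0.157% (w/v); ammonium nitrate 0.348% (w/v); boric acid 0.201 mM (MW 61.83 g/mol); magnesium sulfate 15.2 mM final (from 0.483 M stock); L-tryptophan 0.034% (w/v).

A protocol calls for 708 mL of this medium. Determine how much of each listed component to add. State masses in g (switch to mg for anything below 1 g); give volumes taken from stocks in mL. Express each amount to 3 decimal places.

soytone 2.591 g; L-arginine 1.112 g; ammonium nitrate 2.464 g; boric acid 8.799 mg; magnesium sulfate 22.281 mL; L-tryptophan 240.720 mg

Scale factor relative to 1 L: 0.708.
soytone: 3.66 g/L × 0.708 L = 2.591 g
L-arginine: 0.157% w/v = 1.57 g/L → 1.57 × 0.708 L = 1.112 g
ammonium nitrate: 0.348% w/v = 3.48 g/L → 3.48 × 0.708 L = 2.464 g
boric acid: 0.201 mmol/L × 61.83 mg/mmol × 0.708 L = 8.799 mg
magnesium sulfate: dilute stock: 15.2 mM × 708 mL ÷ 483 mM = 22.281 mL
L-tryptophan: 0.034 g per 100 mL × 708 mL ÷ 100 = 0.24072 g = 240.720 mg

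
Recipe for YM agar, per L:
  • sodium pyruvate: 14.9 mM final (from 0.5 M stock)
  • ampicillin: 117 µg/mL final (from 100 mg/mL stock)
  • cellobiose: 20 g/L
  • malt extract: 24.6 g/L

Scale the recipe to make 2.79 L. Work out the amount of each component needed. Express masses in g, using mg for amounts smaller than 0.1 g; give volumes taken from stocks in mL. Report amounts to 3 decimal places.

Scale factor relative to 1 L: 2.79.
sodium pyruvate: C1V1 = C2V2 → 14.9 mM × 2790 mL ÷ 500 mM = 83.142 mL
ampicillin: dilute stock: 117 µg/mL × 2790 mL ÷ 100000 µg/mL = 3.264 mL
cellobiose: 20 g/L × 2.79 L = 55.800 g
malt extract: 24.6 g/L × 2.79 L = 68.634 g

sodium pyruvate 83.142 mL; ampicillin 3.264 mL; cellobiose 55.800 g; malt extract 68.634 g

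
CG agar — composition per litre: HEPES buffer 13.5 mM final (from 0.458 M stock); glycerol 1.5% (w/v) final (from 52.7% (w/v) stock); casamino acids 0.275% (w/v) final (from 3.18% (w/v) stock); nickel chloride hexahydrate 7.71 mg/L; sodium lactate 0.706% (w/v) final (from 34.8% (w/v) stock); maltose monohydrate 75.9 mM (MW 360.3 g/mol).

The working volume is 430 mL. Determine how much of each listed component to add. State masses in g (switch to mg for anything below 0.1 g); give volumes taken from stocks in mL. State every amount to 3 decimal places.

HEPES buffer 12.675 mL; glycerol 12.239 mL; casamino acids 37.186 mL; nickel chloride hexahydrate 3.315 mg; sodium lactate 8.724 mL; maltose monohydrate 11.759 g

Target volume = 430 mL = 0.43 L.
HEPES buffer: C1V1 = C2V2 → 13.5 mM × 430 mL ÷ 458 mM = 12.675 mL
glycerol: V = C2·V2/C1 = 1.5% ÷ 52.7% × 430 mL = 12.239 mL
casamino acids: dilute stock: 0.275% ÷ 3.18% × 430 mL = 37.186 mL
nickel chloride hexahydrate: 7.71 mg/L × 0.43 L = 3.315 mg
sodium lactate: dilute stock: 0.706% ÷ 34.8% × 430 mL = 8.724 mL
maltose monohydrate: 75.9 mmol/L × 360.3 g/mol × 0.43 L ÷ 1000 = 11.759 g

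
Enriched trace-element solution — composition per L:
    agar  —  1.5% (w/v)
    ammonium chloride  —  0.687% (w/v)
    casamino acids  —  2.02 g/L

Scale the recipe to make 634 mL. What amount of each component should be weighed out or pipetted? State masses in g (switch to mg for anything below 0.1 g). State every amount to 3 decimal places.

agar 9.510 g; ammonium chloride 4.356 g; casamino acids 1.281 g

Target volume = 634 mL = 0.634 L.
agar: 1.5% w/v = 15 g/L → 15 × 0.634 L = 9.510 g
ammonium chloride: 0.687% w/v = 6.87 g/L → 6.87 × 0.634 L = 4.356 g
casamino acids: 2.02 g/L × 0.634 L = 1.281 g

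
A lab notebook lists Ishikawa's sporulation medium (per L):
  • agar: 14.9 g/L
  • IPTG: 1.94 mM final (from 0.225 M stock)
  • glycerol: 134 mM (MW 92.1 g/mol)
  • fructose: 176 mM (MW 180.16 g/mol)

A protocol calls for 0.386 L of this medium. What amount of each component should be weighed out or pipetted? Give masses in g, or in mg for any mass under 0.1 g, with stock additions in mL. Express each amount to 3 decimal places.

agar 5.751 g; IPTG 3.328 mL; glycerol 4.764 g; fructose 12.239 g

Scale factor relative to 1 L: 0.386.
agar: 14.9 g/L × 0.386 L = 5.751 g
IPTG: dilute stock: 1.94 mM × 386 mL ÷ 225 mM = 3.328 mL
glycerol: 134 mmol/L × 92.1 g/mol × 0.386 L ÷ 1000 = 4.764 g
fructose: 176 mmol/L × 180.16 g/mol × 0.386 L ÷ 1000 = 12.239 g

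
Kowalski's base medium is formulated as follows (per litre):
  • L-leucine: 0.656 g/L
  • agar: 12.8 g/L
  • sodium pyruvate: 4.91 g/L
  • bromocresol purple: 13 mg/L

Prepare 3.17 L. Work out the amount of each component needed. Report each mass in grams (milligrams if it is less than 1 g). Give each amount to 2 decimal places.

L-leucine 2.08 g; agar 40.58 g; sodium pyruvate 15.56 g; bromocresol purple 41.21 mg

Working volume: 3.17 L.
L-leucine: 0.656 g/L × 3.17 L = 2.08 g
agar: 12.8 g/L × 3.17 L = 40.58 g
sodium pyruvate: 4.91 g/L × 3.17 L = 15.56 g
bromocresol purple: 13 mg/L × 3.17 L = 41.21 mg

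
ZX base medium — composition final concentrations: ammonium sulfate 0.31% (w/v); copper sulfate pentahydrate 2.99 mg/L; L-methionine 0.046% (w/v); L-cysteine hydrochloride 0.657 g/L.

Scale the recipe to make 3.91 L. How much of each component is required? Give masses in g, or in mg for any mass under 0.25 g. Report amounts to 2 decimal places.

ammonium sulfate 12.12 g; copper sulfate pentahydrate 11.69 mg; L-methionine 1.80 g; L-cysteine hydrochloride 2.57 g

Working volume: 3.91 L.
ammonium sulfate: 0.31% w/v = 3.1 g/L → 3.1 × 3.91 L = 12.12 g
copper sulfate pentahydrate: 2.99 mg/L × 3.91 L = 11.69 mg
L-methionine: 0.046 g per 100 mL × 3910 mL ÷ 100 = 1.80 g
L-cysteine hydrochloride: 0.657 g/L × 3.91 L = 2.57 g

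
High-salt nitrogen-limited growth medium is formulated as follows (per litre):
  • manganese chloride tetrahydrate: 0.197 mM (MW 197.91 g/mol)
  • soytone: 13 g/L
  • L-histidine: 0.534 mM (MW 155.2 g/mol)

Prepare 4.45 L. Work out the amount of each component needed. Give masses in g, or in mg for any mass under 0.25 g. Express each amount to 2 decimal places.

manganese chloride tetrahydrate 173.50 mg; soytone 57.85 g; L-histidine 0.37 g

Working volume: 4.45 L.
manganese chloride tetrahydrate: 0.197 mmol/L × 197.91 mg/mmol × 4.45 L = 173.50 mg
soytone: 13 g/L × 4.45 L = 57.85 g
L-histidine: 0.534 mmol/L × 155.2 g/mol × 4.45 L ÷ 1000 = 0.37 g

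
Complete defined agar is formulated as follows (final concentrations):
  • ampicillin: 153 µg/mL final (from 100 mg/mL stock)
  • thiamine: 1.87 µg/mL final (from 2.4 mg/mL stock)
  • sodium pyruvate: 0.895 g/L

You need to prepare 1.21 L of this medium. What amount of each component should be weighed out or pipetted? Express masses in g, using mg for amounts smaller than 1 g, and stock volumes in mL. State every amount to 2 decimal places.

ampicillin 1.85 mL; thiamine 0.94 mL; sodium pyruvate 1.08 g

Scale factor relative to 1 L: 1.21.
ampicillin: V = C2·V2/C1 = 153 µg/mL × 1210 mL ÷ 100000 µg/mL = 1.85 mL
thiamine: V = C2·V2/C1 = 1.87 µg/mL × 1210 mL ÷ 2400 µg/mL = 0.94 mL
sodium pyruvate: 0.895 g/L × 1.21 L = 1.08 g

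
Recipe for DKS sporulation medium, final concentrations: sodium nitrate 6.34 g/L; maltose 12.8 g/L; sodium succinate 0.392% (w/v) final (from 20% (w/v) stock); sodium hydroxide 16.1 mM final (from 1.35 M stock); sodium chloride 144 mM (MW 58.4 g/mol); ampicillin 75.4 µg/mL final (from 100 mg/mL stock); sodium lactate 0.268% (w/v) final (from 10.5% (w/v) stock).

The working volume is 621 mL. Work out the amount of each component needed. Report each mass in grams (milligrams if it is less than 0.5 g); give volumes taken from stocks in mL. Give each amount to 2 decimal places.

sodium nitrate 3.94 g; maltose 7.95 g; sodium succinate 12.17 mL; sodium hydroxide 7.41 mL; sodium chloride 5.22 g; ampicillin 0.47 mL; sodium lactate 15.85 mL

Target volume = 621 mL = 0.621 L.
sodium nitrate: 6.34 g/L × 0.621 L = 3.94 g
maltose: 12.8 g/L × 0.621 L = 7.95 g
sodium succinate: dilute stock: 0.392% ÷ 20% × 621 mL = 12.17 mL
sodium hydroxide: V = C2·V2/C1 = 16.1 mM × 621 mL ÷ 1350 mM = 7.41 mL
sodium chloride: 144 mmol/L × 58.4 g/mol × 0.621 L ÷ 1000 = 5.22 g
ampicillin: V = C2·V2/C1 = 75.4 µg/mL × 621 mL ÷ 100000 µg/mL = 0.47 mL
sodium lactate: dilute stock: 0.268% ÷ 10.5% × 621 mL = 15.85 mL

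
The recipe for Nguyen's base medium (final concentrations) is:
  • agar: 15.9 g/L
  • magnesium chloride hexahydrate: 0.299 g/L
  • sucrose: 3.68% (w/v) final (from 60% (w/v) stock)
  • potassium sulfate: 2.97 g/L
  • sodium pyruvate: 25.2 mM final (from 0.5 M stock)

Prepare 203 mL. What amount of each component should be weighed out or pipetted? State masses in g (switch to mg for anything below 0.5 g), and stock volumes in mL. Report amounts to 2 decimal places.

Target volume = 203 mL = 0.203 L.
agar: 15.9 g/L × 0.203 L = 3.23 g
magnesium chloride hexahydrate: 0.299 g/L × 0.203 L = 0.060697 g = 60.70 mg
sucrose: V = C2·V2/C1 = 3.68% ÷ 60% × 203 mL = 12.45 mL
potassium sulfate: 2.97 g/L × 0.203 L = 0.60 g
sodium pyruvate: V = C2·V2/C1 = 25.2 mM × 203 mL ÷ 500 mM = 10.23 mL

agar 3.23 g; magnesium chloride hexahydrate 60.70 mg; sucrose 12.45 mL; potassium sulfate 0.60 g; sodium pyruvate 10.23 mL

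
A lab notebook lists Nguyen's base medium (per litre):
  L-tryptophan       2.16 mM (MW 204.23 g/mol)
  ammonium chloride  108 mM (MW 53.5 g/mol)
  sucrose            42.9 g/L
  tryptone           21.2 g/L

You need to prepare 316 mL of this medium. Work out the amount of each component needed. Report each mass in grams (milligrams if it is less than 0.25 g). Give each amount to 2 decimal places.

L-tryptophan 139.40 mg; ammonium chloride 1.83 g; sucrose 13.56 g; tryptone 6.70 g

Working volume: 316 mL = 0.316 L.
L-tryptophan: 2.16 mmol/L × 204.23 mg/mmol × 0.316 L = 139.40 mg
ammonium chloride: 108 mmol/L × 53.5 g/mol × 0.316 L ÷ 1000 = 1.83 g
sucrose: 42.9 g/L × 0.316 L = 13.56 g
tryptone: 21.2 g/L × 0.316 L = 6.70 g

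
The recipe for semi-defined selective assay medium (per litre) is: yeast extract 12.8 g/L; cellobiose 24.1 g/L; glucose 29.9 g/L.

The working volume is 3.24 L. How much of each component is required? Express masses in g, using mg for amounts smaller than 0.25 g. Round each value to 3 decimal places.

yeast extract 41.472 g; cellobiose 78.084 g; glucose 96.876 g

Working volume: 3.24 L.
yeast extract: 12.8 g/L × 3.24 L = 41.472 g
cellobiose: 24.1 g/L × 3.24 L = 78.084 g
glucose: 29.9 g/L × 3.24 L = 96.876 g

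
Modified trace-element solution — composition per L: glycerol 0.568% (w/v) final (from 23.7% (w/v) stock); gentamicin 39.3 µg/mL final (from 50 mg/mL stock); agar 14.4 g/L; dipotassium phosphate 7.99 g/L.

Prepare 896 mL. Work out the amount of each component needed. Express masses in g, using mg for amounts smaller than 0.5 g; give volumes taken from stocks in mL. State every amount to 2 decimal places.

Target volume = 896 mL = 0.896 L.
glycerol: dilute stock: 0.568% ÷ 23.7% × 896 mL = 21.47 mL
gentamicin: dilute stock: 39.3 µg/mL × 896 mL ÷ 50000 µg/mL = 0.70 mL
agar: 14.4 g/L × 0.896 L = 12.90 g
dipotassium phosphate: 7.99 g/L × 0.896 L = 7.16 g

glycerol 21.47 mL; gentamicin 0.70 mL; agar 12.90 g; dipotassium phosphate 7.16 g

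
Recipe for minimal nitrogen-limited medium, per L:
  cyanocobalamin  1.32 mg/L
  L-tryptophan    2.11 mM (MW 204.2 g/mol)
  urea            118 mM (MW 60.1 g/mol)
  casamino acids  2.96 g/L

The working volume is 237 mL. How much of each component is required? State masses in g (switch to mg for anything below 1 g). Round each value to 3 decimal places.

cyanocobalamin 0.313 mg; L-tryptophan 102.114 mg; urea 1.681 g; casamino acids 701.520 mg

Working volume: 237 mL = 0.237 L.
cyanocobalamin: 1.32 mg/L × 0.237 L = 0.313 mg
L-tryptophan: 2.11 mmol/L × 204.2 mg/mmol × 0.237 L = 102.114 mg
urea: 118 mmol/L × 60.1 g/mol × 0.237 L ÷ 1000 = 1.681 g
casamino acids: 2.96 g/L × 0.237 L = 0.70152 g = 701.520 mg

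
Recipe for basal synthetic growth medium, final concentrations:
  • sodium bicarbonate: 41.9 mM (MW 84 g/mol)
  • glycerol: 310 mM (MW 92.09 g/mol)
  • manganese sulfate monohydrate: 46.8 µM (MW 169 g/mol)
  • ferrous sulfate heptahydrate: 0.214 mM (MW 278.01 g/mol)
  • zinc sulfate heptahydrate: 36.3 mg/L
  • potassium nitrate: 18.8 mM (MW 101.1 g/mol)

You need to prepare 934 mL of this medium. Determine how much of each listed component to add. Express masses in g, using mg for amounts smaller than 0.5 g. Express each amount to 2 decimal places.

sodium bicarbonate 3.29 g; glycerol 26.66 g; manganese sulfate monohydrate 7.39 mg; ferrous sulfate heptahydrate 55.57 mg; zinc sulfate heptahydrate 33.90 mg; potassium nitrate 1.78 g

Working volume: 934 mL = 0.934 L.
sodium bicarbonate: 41.9 mmol/L × 84 g/mol × 0.934 L ÷ 1000 = 3.29 g
glycerol: 310 mmol/L × 92.09 g/mol × 0.934 L ÷ 1000 = 26.66 g
manganese sulfate monohydrate: 46.8 µmol/L × 169 g/mol × 0.934 L ÷ 1000 = 7.39 mg
ferrous sulfate heptahydrate: 0.214 mmol/L × 278.01 mg/mmol × 0.934 L = 55.57 mg
zinc sulfate heptahydrate: 36.3 mg/L × 0.934 L = 33.90 mg
potassium nitrate: 18.8 mmol/L × 101.1 g/mol × 0.934 L ÷ 1000 = 1.78 g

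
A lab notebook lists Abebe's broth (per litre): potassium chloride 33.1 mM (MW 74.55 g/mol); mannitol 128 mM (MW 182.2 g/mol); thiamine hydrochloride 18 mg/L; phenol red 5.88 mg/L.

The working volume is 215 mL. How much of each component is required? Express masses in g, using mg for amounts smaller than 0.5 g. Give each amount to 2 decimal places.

potassium chloride 0.53 g; mannitol 5.01 g; thiamine hydrochloride 3.87 mg; phenol red 1.26 mg

Working volume: 215 mL = 0.215 L.
potassium chloride: 33.1 mmol/L × 74.55 g/mol × 0.215 L ÷ 1000 = 0.53 g
mannitol: 128 mmol/L × 182.2 g/mol × 0.215 L ÷ 1000 = 5.01 g
thiamine hydrochloride: 18 mg/L × 0.215 L = 3.87 mg
phenol red: 5.88 mg/L × 0.215 L = 1.26 mg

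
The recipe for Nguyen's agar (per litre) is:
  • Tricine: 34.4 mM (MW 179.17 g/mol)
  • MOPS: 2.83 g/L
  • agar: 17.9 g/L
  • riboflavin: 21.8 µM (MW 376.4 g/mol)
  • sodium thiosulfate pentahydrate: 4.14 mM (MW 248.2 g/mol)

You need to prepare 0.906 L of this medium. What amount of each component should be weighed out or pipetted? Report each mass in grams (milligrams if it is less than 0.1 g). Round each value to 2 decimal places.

Scale factor relative to 1 L: 0.906.
Tricine: 34.4 mmol/L × 179.17 g/mol × 0.906 L ÷ 1000 = 5.58 g
MOPS: 2.83 g/L × 0.906 L = 2.56 g
agar: 17.9 g/L × 0.906 L = 16.22 g
riboflavin: 21.8 µmol/L × 376.4 g/mol × 0.906 L ÷ 1000 = 7.43 mg
sodium thiosulfate pentahydrate: 4.14 mmol/L × 248.2 g/mol × 0.906 L ÷ 1000 = 0.93 g

Tricine 5.58 g; MOPS 2.56 g; agar 16.22 g; riboflavin 7.43 mg; sodium thiosulfate pentahydrate 0.93 g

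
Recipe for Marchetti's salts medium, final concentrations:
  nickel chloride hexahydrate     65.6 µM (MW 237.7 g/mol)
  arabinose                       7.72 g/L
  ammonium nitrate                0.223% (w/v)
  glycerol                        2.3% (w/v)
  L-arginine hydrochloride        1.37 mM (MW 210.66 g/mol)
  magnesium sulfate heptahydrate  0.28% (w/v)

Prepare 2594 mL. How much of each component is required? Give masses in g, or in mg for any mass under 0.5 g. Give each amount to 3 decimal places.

Scale factor relative to 1 L: 2.594.
nickel chloride hexahydrate: 65.6 µmol/L × 237.7 g/mol × 2.594 L ÷ 1000 = 40.449 mg
arabinose: 7.72 g/L × 2.594 L = 20.026 g
ammonium nitrate: 0.223 g per 100 mL × 2594 mL ÷ 100 = 5.785 g
glycerol: 2.3 g per 100 mL × 2594 mL ÷ 100 = 59.662 g
L-arginine hydrochloride: 1.37 mmol/L × 210.66 g/mol × 2.594 L ÷ 1000 = 0.749 g
magnesium sulfate heptahydrate: 0.28 g per 100 mL × 2594 mL ÷ 100 = 7.263 g

nickel chloride hexahydrate 40.449 mg; arabinose 20.026 g; ammonium nitrate 5.785 g; glycerol 59.662 g; L-arginine hydrochloride 0.749 g; magnesium sulfate heptahydrate 7.263 g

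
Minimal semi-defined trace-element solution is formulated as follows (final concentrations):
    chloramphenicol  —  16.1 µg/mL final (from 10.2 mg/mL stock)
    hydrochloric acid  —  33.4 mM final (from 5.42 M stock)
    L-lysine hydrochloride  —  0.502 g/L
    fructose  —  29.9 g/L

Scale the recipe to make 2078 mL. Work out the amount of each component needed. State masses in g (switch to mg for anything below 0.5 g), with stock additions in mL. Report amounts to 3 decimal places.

Working volume: 2078 mL = 2.078 L.
chloramphenicol: dilute stock: 16.1 µg/mL × 2078 mL ÷ 10200 µg/mL = 3.280 mL
hydrochloric acid: C1V1 = C2V2 → 33.4 mM × 2078 mL ÷ 5420 mM = 12.805 mL
L-lysine hydrochloride: 0.502 g/L × 2.078 L = 1.043 g
fructose: 29.9 g/L × 2.078 L = 62.132 g

chloramphenicol 3.280 mL; hydrochloric acid 12.805 mL; L-lysine hydrochloride 1.043 g; fructose 62.132 g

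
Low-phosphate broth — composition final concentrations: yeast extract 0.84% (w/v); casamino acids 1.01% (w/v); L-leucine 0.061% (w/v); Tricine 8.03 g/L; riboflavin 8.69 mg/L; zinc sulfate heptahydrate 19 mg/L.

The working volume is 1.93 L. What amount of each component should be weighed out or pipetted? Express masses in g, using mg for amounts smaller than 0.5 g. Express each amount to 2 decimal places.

Scale factor relative to 1 L: 1.93.
yeast extract: 0.84% w/v = 8.4 g/L → 8.4 × 1.93 L = 16.21 g
casamino acids: 1.01 g per 100 mL × 1930 mL ÷ 100 = 19.49 g
L-leucine: 0.061% w/v = 0.61 g/L → 0.61 × 1.93 L = 1.18 g
Tricine: 8.03 g/L × 1.93 L = 15.50 g
riboflavin: 8.69 mg/L × 1.93 L = 16.77 mg
zinc sulfate heptahydrate: 19 mg/L × 1.93 L = 36.67 mg

yeast extract 16.21 g; casamino acids 19.49 g; L-leucine 1.18 g; Tricine 15.50 g; riboflavin 16.77 mg; zinc sulfate heptahydrate 36.67 mg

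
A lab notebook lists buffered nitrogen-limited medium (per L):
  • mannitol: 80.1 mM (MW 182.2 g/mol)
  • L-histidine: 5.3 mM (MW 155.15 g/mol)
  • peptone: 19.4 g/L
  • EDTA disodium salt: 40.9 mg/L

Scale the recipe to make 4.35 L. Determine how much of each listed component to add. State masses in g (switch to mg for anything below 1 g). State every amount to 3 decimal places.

mannitol 63.485 g; L-histidine 3.577 g; peptone 84.390 g; EDTA disodium salt 177.915 mg

Working volume: 4.35 L.
mannitol: 80.1 mmol/L × 182.2 g/mol × 4.35 L ÷ 1000 = 63.485 g
L-histidine: 5.3 mmol/L × 155.15 g/mol × 4.35 L ÷ 1000 = 3.577 g
peptone: 19.4 g/L × 4.35 L = 84.390 g
EDTA disodium salt: 40.9 mg/L × 4.35 L = 177.915 mg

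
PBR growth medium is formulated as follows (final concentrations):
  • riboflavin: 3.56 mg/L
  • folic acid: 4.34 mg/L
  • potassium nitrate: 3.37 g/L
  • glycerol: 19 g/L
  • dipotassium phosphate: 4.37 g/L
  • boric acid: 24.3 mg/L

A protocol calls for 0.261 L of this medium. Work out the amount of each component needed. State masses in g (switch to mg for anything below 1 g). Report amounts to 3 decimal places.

riboflavin 0.929 mg; folic acid 1.133 mg; potassium nitrate 879.570 mg; glycerol 4.959 g; dipotassium phosphate 1.141 g; boric acid 6.342 mg

Working volume: 0.261 L.
riboflavin: 3.56 mg/L × 0.261 L = 0.929 mg
folic acid: 4.34 mg/L × 0.261 L = 1.133 mg
potassium nitrate: 3.37 g/L × 0.261 L = 0.87957 g = 879.570 mg
glycerol: 19 g/L × 0.261 L = 4.959 g
dipotassium phosphate: 4.37 g/L × 0.261 L = 1.141 g
boric acid: 24.3 mg/L × 0.261 L = 6.342 mg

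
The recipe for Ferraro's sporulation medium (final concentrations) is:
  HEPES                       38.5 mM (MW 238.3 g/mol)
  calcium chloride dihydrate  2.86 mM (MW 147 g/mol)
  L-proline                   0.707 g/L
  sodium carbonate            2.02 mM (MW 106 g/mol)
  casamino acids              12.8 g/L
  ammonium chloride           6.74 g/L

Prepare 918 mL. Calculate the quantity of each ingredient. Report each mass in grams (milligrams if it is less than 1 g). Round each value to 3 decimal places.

HEPES 8.422 g; calcium chloride dihydrate 385.946 mg; L-proline 649.026 mg; sodium carbonate 196.562 mg; casamino acids 11.750 g; ammonium chloride 6.187 g

Scale factor relative to 1 L: 0.918.
HEPES: 38.5 mmol/L × 238.3 g/mol × 0.918 L ÷ 1000 = 8.422 g
calcium chloride dihydrate: 2.86 mmol/L × 147 mg/mmol × 0.918 L = 385.946 mg
L-proline: 0.707 g/L × 0.918 L = 0.649026 g = 649.026 mg
sodium carbonate: 2.02 mmol/L × 106 mg/mmol × 0.918 L = 196.562 mg
casamino acids: 12.8 g/L × 0.918 L = 11.750 g
ammonium chloride: 6.74 g/L × 0.918 L = 6.187 g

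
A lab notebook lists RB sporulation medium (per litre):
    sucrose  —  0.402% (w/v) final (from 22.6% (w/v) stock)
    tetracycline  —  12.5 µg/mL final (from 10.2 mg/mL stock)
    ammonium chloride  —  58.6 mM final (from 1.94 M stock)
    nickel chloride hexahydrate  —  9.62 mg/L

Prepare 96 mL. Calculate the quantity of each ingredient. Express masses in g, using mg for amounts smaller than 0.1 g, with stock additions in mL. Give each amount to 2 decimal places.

sucrose 1.71 mL; tetracycline 0.12 mL; ammonium chloride 2.90 mL; nickel chloride hexahydrate 0.92 mg

Working volume: 96 mL = 0.096 L.
sucrose: V = C2·V2/C1 = 0.402% ÷ 22.6% × 96 mL = 1.71 mL
tetracycline: dilute stock: 12.5 µg/mL × 96 mL ÷ 10200 µg/mL = 0.12 mL
ammonium chloride: V = C2·V2/C1 = 58.6 mM × 96 mL ÷ 1940 mM = 2.90 mL
nickel chloride hexahydrate: 9.62 mg/L × 0.096 L = 0.92 mg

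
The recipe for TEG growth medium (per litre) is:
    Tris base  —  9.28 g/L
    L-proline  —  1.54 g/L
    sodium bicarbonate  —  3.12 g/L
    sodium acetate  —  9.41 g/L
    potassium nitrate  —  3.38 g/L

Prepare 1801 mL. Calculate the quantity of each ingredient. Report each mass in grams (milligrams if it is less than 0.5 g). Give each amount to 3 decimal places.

Target volume = 1801 mL = 1.801 L.
Tris base: 9.28 g/L × 1.801 L = 16.713 g
L-proline: 1.54 g/L × 1.801 L = 2.774 g
sodium bicarbonate: 3.12 g/L × 1.801 L = 5.619 g
sodium acetate: 9.41 g/L × 1.801 L = 16.947 g
potassium nitrate: 3.38 g/L × 1.801 L = 6.087 g

Tris base 16.713 g; L-proline 2.774 g; sodium bicarbonate 5.619 g; sodium acetate 16.947 g; potassium nitrate 6.087 g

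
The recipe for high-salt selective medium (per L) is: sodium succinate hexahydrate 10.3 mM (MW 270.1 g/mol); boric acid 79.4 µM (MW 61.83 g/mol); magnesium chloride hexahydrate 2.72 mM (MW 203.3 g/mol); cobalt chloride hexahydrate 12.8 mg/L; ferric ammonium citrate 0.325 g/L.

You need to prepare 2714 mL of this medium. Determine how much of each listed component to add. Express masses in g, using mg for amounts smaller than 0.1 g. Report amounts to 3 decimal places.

sodium succinate hexahydrate 7.550 g; boric acid 13.324 mg; magnesium chloride hexahydrate 1.501 g; cobalt chloride hexahydrate 34.739 mg; ferric ammonium citrate 0.882 g

Scale factor relative to 1 L: 2.714.
sodium succinate hexahydrate: 10.3 mmol/L × 270.1 g/mol × 2.714 L ÷ 1000 = 7.550 g
boric acid: 79.4 µmol/L × 61.83 g/mol × 2.714 L ÷ 1000 = 13.324 mg
magnesium chloride hexahydrate: 2.72 mmol/L × 203.3 g/mol × 2.714 L ÷ 1000 = 1.501 g
cobalt chloride hexahydrate: 12.8 mg/L × 2.714 L = 34.739 mg
ferric ammonium citrate: 0.325 g/L × 2.714 L = 0.882 g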